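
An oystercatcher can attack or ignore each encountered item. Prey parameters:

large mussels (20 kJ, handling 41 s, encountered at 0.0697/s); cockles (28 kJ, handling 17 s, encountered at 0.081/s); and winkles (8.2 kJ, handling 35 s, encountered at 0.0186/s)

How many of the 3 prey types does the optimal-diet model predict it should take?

1

E/h in descending order: cockles 1.65, large mussels 0.488, winkles 0.234 kJ/s. The optimal diet is the largest prefix of this list for which every included type satisfies E_i/h_i > R on the types above it.
Rate on top 1: 0.9541. large mussels: 0.488 < 0.9541 → exclude; stop.
Optimal diet: cockles — 1 of 3 types.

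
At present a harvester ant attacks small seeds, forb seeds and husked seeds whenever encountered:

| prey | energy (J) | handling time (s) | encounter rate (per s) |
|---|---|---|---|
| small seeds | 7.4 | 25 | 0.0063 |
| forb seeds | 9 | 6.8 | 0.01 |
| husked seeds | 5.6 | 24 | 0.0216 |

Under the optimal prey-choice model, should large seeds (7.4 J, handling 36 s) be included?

On small seeds, forb seeds and husked seeds alone, R = ΣλE/(1+Σλh) = 0.2576/1.744 = 0.1477 J/s.
large seeds: E/h = 7.4/36 = 0.2056 J/s.
0.2056 > 0.1477, so adding large seeds raises the average — include it.

Yes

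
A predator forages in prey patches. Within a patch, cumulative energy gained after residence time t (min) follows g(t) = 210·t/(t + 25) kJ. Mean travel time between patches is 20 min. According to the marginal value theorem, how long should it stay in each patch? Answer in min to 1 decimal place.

Maximise g(t)/(T+t): set derivative to zero → g'(t)(T+t) = g(t).
g'(t) = 210·25/(t + 25)². Setting 210·25/(t+25)² = 210t/[(t+25)(20+t)] gives 25(20+t) = t(t+25), so t² = 25×20 = 500.
t* = √500 = 22.36 min.

22.4 min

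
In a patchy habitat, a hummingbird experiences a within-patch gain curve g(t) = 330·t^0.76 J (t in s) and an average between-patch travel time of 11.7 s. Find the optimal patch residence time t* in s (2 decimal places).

37.05 s

Maximise g(t)/(T+t): set derivative to zero → g'(t)(T+t) = g(t).
g'(t) = 0.76·330·t^-0.24. Setting 0.76·330·t^-0.24 = 330·t^0.76/(11.7+t) gives 0.76(11.7+t) = t, so 0.24·t = 0.76×11.7.
t* = 0.76×11.7/0.24 = 37.05 s.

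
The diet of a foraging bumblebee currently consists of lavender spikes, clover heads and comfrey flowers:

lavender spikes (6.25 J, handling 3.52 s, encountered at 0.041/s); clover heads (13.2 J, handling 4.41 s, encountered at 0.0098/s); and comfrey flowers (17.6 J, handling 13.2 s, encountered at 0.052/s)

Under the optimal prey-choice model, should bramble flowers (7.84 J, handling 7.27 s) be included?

Yes

Current rate: (0.041×6.25 + 0.0098×13.2 + 0.052×17.6)/(1 + 0.041×3.52 + 0.0098×4.41 + 0.052×13.2) = 0.6942 J/s.
Profitability of bramble flowers: 7.84/7.27 = 1.078 J/s.
1.078 > 0.6942, so adding bramble flowers raises the average — include it.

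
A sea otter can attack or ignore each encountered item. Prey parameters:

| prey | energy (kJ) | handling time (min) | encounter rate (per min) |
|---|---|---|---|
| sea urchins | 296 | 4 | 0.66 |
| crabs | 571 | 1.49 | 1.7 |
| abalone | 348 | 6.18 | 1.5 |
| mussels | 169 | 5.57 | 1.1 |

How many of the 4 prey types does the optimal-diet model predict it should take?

1

Profitabilities (E/h, kJ/min): crabs 383, sea urchins 74, abalone 56.3, mussels 30.3. Add prey in this order while the next type's profitability exceeds the intake rate on those already taken.
Rate on top 1: 274.8. sea urchins: 74 < 274.8 → exclude; stop.
Optimal diet: crabs — 1 of 4 types.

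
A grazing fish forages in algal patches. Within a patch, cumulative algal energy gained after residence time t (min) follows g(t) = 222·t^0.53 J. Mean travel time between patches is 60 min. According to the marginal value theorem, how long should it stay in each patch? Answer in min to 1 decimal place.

67.7 min

Optimal t* satisfies g'(t*) = g(t*)/(T + t*).
g'(t) = 0.53·222·t^-0.47. Setting 0.53·222·t^-0.47 = 222·t^0.53/(60+t) gives 0.53(60+t) = t, so 0.47·t = 0.53×60.
t* = 0.53×60/0.47 = 67.66 min.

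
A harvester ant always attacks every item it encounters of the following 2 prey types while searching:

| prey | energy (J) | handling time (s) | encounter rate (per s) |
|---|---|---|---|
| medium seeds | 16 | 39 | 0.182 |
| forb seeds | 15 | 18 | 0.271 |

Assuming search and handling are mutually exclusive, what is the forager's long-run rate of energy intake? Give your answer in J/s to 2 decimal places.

R = Σλ_iE_i / (1 + Σλ_ih_i)
Numerator: 0.182×16 + 0.271×15 = 6.977
Denominator: 1 + 0.182×39 + 0.271×18 = 12.98
R = 6.977/12.98 = 0.5377 J/s

0.54 J/s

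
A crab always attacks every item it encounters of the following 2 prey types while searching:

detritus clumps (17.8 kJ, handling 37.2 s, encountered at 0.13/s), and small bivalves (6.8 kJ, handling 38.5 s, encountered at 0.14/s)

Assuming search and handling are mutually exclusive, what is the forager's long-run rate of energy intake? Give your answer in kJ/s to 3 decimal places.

0.291 kJ/s

R = (0.13×17.8 + 0.14×6.8) / (1 + 0.13×37.2 + 0.14×38.5) = 3.266/11.23 = 0.2909 kJ/s.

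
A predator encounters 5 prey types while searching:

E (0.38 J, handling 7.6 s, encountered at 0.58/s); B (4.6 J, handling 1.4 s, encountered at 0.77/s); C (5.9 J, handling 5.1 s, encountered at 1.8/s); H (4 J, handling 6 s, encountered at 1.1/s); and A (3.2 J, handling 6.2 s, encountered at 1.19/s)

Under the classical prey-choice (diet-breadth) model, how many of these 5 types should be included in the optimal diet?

Rank by E/h (J/s): B 3.29, C 1.16, H 0.667, A 0.516, E 0.05. Include each in turn until the next type's E/h falls below the running intake rate.
Rate on top 1: 1.705. C: 1.16 < 1.705 → exclude; stop.
Optimal diet: B — 1 of 5 types.

1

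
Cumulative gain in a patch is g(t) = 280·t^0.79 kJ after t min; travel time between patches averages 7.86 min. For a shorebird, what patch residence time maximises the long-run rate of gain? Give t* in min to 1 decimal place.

29.6 min

By the marginal value theorem, leave when the instantaneous gain rate g'(t) equals the habitat-wide average g(t)/(T + t).
g'(t) = 0.79·280·t^-0.21. Setting 0.79·280·t^-0.21 = 280·t^0.79/(7.86+t) gives 0.79(7.86+t) = t, so 0.21·t = 0.79×7.86.
t* = 0.79×7.86/0.21 = 29.57 min.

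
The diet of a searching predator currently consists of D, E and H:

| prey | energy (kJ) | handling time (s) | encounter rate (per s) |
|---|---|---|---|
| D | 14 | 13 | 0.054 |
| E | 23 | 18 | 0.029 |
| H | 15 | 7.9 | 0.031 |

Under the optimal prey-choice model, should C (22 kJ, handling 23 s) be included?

Yes

Current rate: (0.054×14 + 0.029×23 + 0.031×15)/(1 + 0.054×13 + 0.029×18 + 0.031×7.9) = 0.7647 kJ/s.
C: E/h = 22/23 = 0.9565 kJ/s.
0.9565 > 0.7647, so adding C raises the average — include it.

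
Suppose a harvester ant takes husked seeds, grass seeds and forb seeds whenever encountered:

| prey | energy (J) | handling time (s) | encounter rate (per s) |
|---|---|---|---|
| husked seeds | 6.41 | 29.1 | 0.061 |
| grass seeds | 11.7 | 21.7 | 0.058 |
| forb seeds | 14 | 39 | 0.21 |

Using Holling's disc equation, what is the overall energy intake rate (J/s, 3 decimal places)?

R = Σλ_iE_i / (1 + Σλ_ih_i)
Numerator: 0.061×6.41 + 0.058×11.7 + 0.21×14 = 4.01
Denominator: 1 + 0.061×29.1 + 0.058×21.7 + 0.21×39 = 12.22
R = 4.01/12.22 = 0.328 J/s

0.328 J/s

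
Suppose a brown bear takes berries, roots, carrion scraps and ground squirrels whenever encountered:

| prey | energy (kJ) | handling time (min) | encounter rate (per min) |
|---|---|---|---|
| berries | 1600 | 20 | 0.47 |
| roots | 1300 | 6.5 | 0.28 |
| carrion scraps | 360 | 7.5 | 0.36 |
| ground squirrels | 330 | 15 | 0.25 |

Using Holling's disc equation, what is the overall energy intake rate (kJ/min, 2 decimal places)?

R = (0.47×1600 + 0.28×1300 + 0.36×360 + 0.25×330) / (1 + 0.47×20 + 0.28×6.5 + 0.36×7.5 + 0.25×15) = 1328/18.67 = 71.14 kJ/min.

71.14 kJ/min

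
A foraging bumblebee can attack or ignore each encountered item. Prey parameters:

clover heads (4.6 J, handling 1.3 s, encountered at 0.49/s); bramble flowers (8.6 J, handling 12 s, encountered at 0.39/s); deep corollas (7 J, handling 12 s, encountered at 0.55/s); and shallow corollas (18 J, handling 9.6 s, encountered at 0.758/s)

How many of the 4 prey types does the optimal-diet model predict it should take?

E/h in descending order: clover heads 3.54, shallow corollas 1.88, bramble flowers 0.717, deep corollas 0.583 J/s. The optimal diet is the largest prefix of this list for which every included type satisfies E_i/h_i > R on the types above it.
Rate on top 1: 1.377. shallow corollas: 1.88 > 1.377 → include.
Rate on top 2: 1.784. bramble flowers: 0.717 < 1.784 → exclude; stop.
Optimal diet: clover heads, shallow corollas — 2 of 4 types.

2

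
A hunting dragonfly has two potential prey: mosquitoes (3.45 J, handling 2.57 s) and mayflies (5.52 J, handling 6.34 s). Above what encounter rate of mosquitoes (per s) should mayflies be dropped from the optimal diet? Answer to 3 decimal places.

At the threshold, the rate on mosquitoes alone equals the profitability of mayflies: λ·3.45/(1 + λ·2.57) = 5.52/6.34 = 0.8707.
Rearranging, λ(3.45 − 0.8707×2.57) = 0.8707, so λ = 0.8707/1.212 = 0.7181 per s.

0.718 per s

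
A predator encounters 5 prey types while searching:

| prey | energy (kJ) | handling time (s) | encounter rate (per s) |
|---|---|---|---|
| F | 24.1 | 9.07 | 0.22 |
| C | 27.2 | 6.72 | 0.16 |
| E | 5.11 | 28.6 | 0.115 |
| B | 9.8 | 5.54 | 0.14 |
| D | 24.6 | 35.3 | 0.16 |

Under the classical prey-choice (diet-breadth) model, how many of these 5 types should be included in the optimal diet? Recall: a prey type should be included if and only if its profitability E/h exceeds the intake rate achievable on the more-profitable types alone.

Profitabilities (E/h, kJ/s): C 4.05, F 2.66, B 1.77, D 0.697, E 0.179. Add prey in this order while the next type's profitability exceeds the intake rate on those already taken.
Rate on top 1: 2.097. F: 2.66 > 2.097 → include.
Rate on top 2: 2.372. B: 1.77 < 2.372 → exclude; stop.
Optimal diet: C, F — 2 of 5 types.

2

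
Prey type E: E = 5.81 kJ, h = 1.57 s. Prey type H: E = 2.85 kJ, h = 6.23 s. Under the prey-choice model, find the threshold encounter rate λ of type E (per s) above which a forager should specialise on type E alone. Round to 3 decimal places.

0.090 per s

The zero-one rule: include type H iff E₂/h₂ > λE₁/(1+λh₁). Equality gives the switch point.
λE₁h₂ = E₂ + λE₂h₁ ⇒ λ = E₂/(E₁h₂ − E₂h₁) = 2.85/(36.2 − 4.474) = 0.08984 per s.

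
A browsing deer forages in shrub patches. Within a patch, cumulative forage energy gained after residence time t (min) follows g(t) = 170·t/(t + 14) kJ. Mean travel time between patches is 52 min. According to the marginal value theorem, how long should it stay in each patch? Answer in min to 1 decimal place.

Optimal t* satisfies g'(t*) = g(t*)/(T + t*).
g'(t) = 170·14/(t + 14)². Setting 170·14/(t+14)² = 170t/[(t+14)(52+t)] gives 14(52+t) = t(t+14), so t² = 14×52 = 728.
t* = √728 = 26.98 min.

27.0 min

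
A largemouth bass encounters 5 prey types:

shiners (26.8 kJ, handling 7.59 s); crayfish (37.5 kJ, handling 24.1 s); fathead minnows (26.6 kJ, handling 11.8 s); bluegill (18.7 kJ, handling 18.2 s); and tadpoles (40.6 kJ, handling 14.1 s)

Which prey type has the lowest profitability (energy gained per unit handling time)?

bluegill

In descending order of E/h:
shiners: 26.8/7.59 = 3.53 kJ/s
tadpoles: 40.6/14.1 = 2.88 kJ/s
fathead minnows: 26.6/11.8 = 2.25 kJ/s
crayfish: 37.5/24.1 = 1.56 kJ/s
bluegill: 18.7/18.2 = 1.03 kJ/s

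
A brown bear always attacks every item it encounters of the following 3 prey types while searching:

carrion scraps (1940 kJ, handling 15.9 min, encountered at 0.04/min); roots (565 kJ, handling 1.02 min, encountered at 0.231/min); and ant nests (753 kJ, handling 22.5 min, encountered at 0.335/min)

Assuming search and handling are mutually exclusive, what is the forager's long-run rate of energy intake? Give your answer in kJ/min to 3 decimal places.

R = (0.04×1940 + 0.231×565 + 0.335×753) / (1 + 0.04×15.9 + 0.231×1.02 + 0.335×22.5) = 460.4/9.409 = 48.93 kJ/min.

48.928 kJ/min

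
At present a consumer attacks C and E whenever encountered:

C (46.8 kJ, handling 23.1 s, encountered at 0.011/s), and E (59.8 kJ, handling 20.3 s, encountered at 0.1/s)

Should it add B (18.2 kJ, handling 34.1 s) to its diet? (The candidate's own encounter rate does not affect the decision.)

On C and E alone, R = ΣλE/(1+Σλh) = 6.495/3.284 = 1.978 kJ/s.
Profitability of B: 18.2/34.1 = 0.5337 kJ/s.
Since 0.5337 < R, time spent handling B is better spent searching.

No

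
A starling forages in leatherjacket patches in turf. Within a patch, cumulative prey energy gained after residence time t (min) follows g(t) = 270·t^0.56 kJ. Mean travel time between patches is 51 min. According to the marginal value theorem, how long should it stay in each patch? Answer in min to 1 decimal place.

Optimal t* satisfies g'(t*) = g(t*)/(T + t*).
g'(t) = 0.56·270·t^-0.44. Setting 0.56·270·t^-0.44 = 270·t^0.56/(51+t) gives 0.56(51+t) = t, so 0.44·t = 0.56×51.
t* = 0.56×51/0.44 = 64.91 min.

64.9 min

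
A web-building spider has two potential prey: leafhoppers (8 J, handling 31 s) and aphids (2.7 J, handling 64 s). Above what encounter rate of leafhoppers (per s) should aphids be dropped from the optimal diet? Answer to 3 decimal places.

Drop aphids once their profitability E₂/h₂ falls below the rate achievable on leafhoppers alone: E₂/h₂ = λE₁/(1 + λh₁).
Solve for λ: λE₁h₂ = E₂(1 + λh₁) → λ(E₁h₂ − E₂h₁) = E₂ → λ = E₂/(E₁h₂ − E₂h₁).
λ = 2.7/(8×64 − 2.7×31) = 2.7/428.3 = 0.006304 per s.

0.006 per s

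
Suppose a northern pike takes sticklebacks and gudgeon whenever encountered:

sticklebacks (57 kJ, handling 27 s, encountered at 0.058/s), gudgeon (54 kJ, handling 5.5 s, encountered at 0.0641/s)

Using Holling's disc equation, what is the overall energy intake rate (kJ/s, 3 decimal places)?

R = Σλ_iE_i / (1 + Σλ_ih_i)
Numerator: 0.058×57 + 0.0641×54 = 6.767
Denominator: 1 + 0.058×27 + 0.0641×5.5 = 2.919
R = 6.767/2.919 = 2.319 kJ/s

2.319 kJ/s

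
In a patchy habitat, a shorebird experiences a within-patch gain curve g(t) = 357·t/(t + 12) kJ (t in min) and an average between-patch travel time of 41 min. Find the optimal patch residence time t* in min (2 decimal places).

By the marginal value theorem, leave when the instantaneous gain rate g'(t) equals the habitat-wide average g(t)/(T + t).
g'(t) = 357·12/(t + 12)². Setting 357·12/(t+12)² = 357t/[(t+12)(41+t)] gives 12(41+t) = t(t+12), so t² = 12×41 = 492.
t* = √492 = 22.18 min.

22.18 min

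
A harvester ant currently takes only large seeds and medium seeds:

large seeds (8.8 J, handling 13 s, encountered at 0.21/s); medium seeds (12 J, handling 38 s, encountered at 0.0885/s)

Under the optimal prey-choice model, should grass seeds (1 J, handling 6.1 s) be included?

No

On large seeds and medium seeds alone, R = ΣλE/(1+Σλh) = 2.91/7.093 = 0.4103 J/s.
Profitability of grass seeds: 1/6.1 = 0.1639 J/s.
0.1639 < 0.4103, so adding grass seeds would lower the average — exclude it.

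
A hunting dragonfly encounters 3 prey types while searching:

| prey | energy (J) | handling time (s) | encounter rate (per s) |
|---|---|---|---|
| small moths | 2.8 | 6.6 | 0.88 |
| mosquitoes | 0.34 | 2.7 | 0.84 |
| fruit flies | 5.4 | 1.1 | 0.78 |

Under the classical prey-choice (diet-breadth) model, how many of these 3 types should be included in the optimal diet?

E/h in descending order: fruit flies 4.91, small moths 0.424, mosquitoes 0.126 J/s. The optimal diet is the largest prefix of this list for which every included type satisfies E_i/h_i > R on the types above it.
Rate on top 1: 2.267. small moths: 0.424 < 2.267 → exclude; stop.
Optimal diet: fruit flies — 1 of 3 types.

1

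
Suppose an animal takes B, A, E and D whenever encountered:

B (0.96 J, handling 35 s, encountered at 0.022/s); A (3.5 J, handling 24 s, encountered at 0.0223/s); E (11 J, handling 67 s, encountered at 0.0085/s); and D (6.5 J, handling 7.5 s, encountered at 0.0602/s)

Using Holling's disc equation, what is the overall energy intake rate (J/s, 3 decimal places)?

0.176 J/s

R = (0.022×0.96 + 0.0223×3.5 + 0.0085×11 + 0.0602×6.5) / (1 + 0.022×35 + 0.0223×24 + 0.0085×67 + 0.0602×7.5) = 0.584/3.326 = 0.1756 J/s.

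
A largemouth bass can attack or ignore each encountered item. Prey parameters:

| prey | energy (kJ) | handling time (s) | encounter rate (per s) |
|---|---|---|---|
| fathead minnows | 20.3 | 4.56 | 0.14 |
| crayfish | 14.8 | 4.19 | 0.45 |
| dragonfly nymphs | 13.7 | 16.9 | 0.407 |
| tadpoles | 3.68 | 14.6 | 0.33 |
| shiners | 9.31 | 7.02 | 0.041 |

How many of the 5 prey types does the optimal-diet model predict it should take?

E/h in descending order: fathead minnows 4.45, crayfish 3.53, shiners 1.33, dragonfly nymphs 0.811, tadpoles 0.252 kJ/s. The optimal diet is the largest prefix of this list for which every included type satisfies E_i/h_i > R on the types above it.
Rate on top 1: 1.735. crayfish: 3.53 > 1.735 → include.
Rate on top 2: 2.696. shiners: 1.33 < 2.696 → exclude; stop.
Optimal diet: fathead minnows, crayfish — 2 of 5 types.

2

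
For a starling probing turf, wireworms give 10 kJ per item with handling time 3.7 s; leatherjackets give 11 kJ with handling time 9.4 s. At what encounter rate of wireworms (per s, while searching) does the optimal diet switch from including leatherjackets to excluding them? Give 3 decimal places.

At the threshold, the rate on wireworms alone equals the profitability of leatherjackets: λ·10/(1 + λ·3.7) = 11/9.4 = 1.17.
Rearranging, λ(10 − 1.17×3.7) = 1.17, so λ = 1.17/5.67 = 0.2064 per s.

0.206 per s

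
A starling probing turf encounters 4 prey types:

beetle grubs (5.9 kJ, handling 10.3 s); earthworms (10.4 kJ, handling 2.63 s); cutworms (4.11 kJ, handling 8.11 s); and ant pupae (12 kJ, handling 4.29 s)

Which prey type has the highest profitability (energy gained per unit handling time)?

Profitability E/h (kJ/s): beetle grubs = 5.9/10.3 = 0.573, earthworms = 10.4/2.63 = 3.95, cutworms = 4.11/8.11 = 0.507, ant pupae = 12/4.29 = 2.8.
Ranked: earthworms > ant pupae > beetle grubs > cutworms.

earthworms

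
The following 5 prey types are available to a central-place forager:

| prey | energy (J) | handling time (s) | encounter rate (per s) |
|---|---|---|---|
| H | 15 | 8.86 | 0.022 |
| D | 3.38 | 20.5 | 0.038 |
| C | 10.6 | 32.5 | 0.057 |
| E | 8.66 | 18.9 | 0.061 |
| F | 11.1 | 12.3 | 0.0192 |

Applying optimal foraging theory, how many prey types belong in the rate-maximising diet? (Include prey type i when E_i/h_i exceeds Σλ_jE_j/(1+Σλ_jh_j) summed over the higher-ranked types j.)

Rank by E/h (J/s): H 1.69, F 0.902, E 0.458, C 0.326, D 0.165. Include each in turn until the next type's E/h falls below the running intake rate.
Rate on top 1: 0.2762. F: 0.902 > 0.2762 → include.
Rate on top 2: 0.3795. E: 0.458 > 0.3795 → include.
Rate on top 3: 0.4146. C: 0.326 < 0.4146 → exclude; stop.
Optimal diet: H, F, E — 3 of 5 types.

3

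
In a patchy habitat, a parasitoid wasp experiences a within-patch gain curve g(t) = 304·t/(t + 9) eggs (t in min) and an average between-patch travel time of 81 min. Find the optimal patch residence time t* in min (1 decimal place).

By the marginal value theorem, leave when the instantaneous gain rate g'(t) equals the habitat-wide average g(t)/(T + t).
g'(t) = 304·9/(t + 9)². Setting 304·9/(t+9)² = 304t/[(t+9)(81+t)] gives 9(81+t) = t(t+9), so t² = 9×81 = 729.
t* = √729 = 27 min.

27.0 min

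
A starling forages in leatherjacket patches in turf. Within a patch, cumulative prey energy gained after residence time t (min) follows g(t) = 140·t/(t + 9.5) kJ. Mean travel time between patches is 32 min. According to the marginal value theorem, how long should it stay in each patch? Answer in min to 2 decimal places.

Optimal t* satisfies g'(t*) = g(t*)/(T + t*).
g'(t) = 140·9.5/(t + 9.5)². Setting 140·9.5/(t+9.5)² = 140t/[(t+9.5)(32+t)] gives 9.5(32+t) = t(t+9.5), so t² = 9.5×32 = 304.
t* = √304 = 17.44 min.

17.44 min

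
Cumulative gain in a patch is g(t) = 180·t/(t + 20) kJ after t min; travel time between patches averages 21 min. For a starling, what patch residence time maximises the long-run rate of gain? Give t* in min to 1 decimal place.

20.5 min

Maximise g(t)/(T+t): set derivative to zero → g'(t)(T+t) = g(t).
g'(t) = 180·20/(t + 20)². Setting 180·20/(t+20)² = 180t/[(t+20)(21+t)] gives 20(21+t) = t(t+20), so t² = 20×21 = 420.
t* = √420 = 20.49 min.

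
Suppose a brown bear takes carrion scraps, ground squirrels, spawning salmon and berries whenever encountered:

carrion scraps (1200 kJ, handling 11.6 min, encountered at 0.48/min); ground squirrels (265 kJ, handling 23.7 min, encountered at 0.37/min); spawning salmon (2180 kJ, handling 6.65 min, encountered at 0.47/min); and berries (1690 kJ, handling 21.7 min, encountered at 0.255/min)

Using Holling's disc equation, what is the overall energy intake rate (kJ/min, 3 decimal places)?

Energy encountered per unit search time: 0.48×1200 + 0.37×265 + 0.47×2180 + 0.255×1690 = 2130 kJ/min.
Handling time per unit search time: 0.48×11.6 + 0.37×23.7 + 0.47×6.65 + 0.255×21.7 = 23.
Rate = 2130/(1 + 23) = 88.75 kJ/min.

88.748 kJ/min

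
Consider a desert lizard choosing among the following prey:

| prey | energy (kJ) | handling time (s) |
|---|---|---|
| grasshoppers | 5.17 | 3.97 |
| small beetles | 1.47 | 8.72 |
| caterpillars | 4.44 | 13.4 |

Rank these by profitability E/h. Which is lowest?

small beetles

Profitability E/h (kJ/s): grasshoppers = 5.17/3.97 = 1.3, small beetles = 1.47/8.72 = 0.169, caterpillars = 4.44/13.4 = 0.331.
Ranked: grasshoppers > caterpillars > small beetles.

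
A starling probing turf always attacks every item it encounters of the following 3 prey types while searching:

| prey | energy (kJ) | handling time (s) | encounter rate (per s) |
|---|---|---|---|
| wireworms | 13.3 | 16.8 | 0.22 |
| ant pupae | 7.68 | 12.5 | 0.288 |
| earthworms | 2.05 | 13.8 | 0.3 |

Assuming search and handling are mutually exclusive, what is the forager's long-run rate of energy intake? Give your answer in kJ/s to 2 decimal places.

R = Σλ_iE_i / (1 + Σλ_ih_i)
Numerator: 0.22×13.3 + 0.288×7.68 + 0.3×2.05 = 5.753
Denominator: 1 + 0.22×16.8 + 0.288×12.5 + 0.3×13.8 = 12.44
R = 5.753/12.44 = 0.4626 kJ/s

0.46 kJ/s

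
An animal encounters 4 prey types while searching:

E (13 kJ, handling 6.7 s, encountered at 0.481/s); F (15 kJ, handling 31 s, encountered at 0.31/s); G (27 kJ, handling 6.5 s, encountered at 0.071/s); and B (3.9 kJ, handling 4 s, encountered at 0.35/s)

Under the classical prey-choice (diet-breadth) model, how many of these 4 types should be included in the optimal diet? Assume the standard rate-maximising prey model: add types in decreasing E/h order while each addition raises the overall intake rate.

E/h in descending order: G 4.15, E 1.94, B 0.975, F 0.484 kJ/s. The optimal diet is the largest prefix of this list for which every included type satisfies E_i/h_i > R on the types above it.
Rate on top 1: 1.312. E: 1.94 > 1.312 → include.
Rate on top 2: 1.744. B: 0.975 < 1.744 → exclude; stop.
Optimal diet: G, E — 2 of 4 types.

2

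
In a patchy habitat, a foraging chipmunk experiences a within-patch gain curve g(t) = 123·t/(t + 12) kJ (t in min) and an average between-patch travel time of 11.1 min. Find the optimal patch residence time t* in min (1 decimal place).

Optimal t* satisfies g'(t*) = g(t*)/(T + t*).
g'(t) = 123·12/(t + 12)². Setting 123·12/(t+12)² = 123t/[(t+12)(11.1+t)] gives 12(11.1+t) = t(t+12), so t² = 12×11.1 = 133.2.
t* = √133.2 = 11.54 min.

11.5 min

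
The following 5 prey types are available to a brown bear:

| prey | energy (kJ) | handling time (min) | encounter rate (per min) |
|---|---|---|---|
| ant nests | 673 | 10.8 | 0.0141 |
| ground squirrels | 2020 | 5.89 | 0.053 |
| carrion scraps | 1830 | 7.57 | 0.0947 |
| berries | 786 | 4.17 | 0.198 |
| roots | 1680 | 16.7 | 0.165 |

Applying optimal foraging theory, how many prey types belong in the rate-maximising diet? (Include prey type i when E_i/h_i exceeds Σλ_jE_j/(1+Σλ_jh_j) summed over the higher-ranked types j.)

3

E/h in descending order: ground squirrels 343, carrion scraps 242, berries 188, roots 101, ant nests 62.3 kJ/min. The optimal diet is the largest prefix of this list for which every included type satisfies E_i/h_i > R on the types above it.
Rate on top 1: 81.59. carrion scraps: 242 > 81.59 → include.
Rate on top 2: 138.2. berries: 188 > 138.2 → include.
Rate on top 3: 152.7. roots: 101 < 152.7 → exclude; stop.
Optimal diet: ground squirrels, carrion scraps, berries — 3 of 5 types.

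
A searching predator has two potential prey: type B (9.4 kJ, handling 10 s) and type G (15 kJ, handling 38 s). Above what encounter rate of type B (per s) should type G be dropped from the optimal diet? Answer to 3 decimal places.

0.072 per s

The zero-one rule: include type G iff E₂/h₂ > λE₁/(1+λh₁). Equality gives the switch point.
λE₁h₂ = E₂ + λE₂h₁ ⇒ λ = E₂/(E₁h₂ − E₂h₁) = 15/(357.2 − 150) = 0.07239 per s.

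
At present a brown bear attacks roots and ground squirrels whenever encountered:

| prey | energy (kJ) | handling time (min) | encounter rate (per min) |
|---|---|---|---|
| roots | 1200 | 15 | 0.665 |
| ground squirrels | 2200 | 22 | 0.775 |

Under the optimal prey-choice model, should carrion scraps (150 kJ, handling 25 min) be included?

No

Intake rate on the current diet: R = (0.665×1200 + 0.775×2200) / (1 + 0.665×15 + 0.775×22) = 2503/28.03 = 89.31 kJ/min.
Profitability of carrion scraps: 150/25 = 6 kJ/min.
Since 6 < R, time spent handling carrion scraps is better spent searching.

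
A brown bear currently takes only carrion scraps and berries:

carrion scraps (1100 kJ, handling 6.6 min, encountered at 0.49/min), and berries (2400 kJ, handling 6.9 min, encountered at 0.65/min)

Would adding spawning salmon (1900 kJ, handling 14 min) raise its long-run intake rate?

Current rate: (0.49×1100 + 0.65×2400)/(1 + 0.49×6.6 + 0.65×6.9) = 240.7 kJ/min.
Profitability of spawning salmon: 1900/14 = 135.7 kJ/min.
Since 135.7 < R, time spent handling spawning salmon is better spent searching.

No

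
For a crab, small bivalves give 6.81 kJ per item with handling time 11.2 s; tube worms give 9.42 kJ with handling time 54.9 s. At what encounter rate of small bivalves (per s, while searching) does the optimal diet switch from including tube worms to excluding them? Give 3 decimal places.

0.035 per s

The zero-one rule: include tube worms iff E₂/h₂ > λE₁/(1+λh₁). Equality gives the switch point.
λE₁h₂ = E₂ + λE₂h₁ ⇒ λ = E₂/(E₁h₂ − E₂h₁) = 9.42/(373.9 − 105.5) = 0.0351 per s.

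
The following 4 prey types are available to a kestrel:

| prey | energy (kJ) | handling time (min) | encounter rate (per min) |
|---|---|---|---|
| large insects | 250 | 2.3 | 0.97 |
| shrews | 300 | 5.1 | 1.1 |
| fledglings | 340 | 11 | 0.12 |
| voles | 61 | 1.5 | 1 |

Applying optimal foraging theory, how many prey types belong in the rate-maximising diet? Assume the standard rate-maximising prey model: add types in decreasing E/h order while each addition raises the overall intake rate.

1

Profitabilities (E/h, kJ/min): large insects 109, shrews 58.8, voles 40.7, fledglings 30.9. Add prey in this order while the next type's profitability exceeds the intake rate on those already taken.
Rate on top 1: 75.05. shrews: 58.8 < 75.05 → exclude; stop.
Optimal diet: large insects — 1 of 4 types.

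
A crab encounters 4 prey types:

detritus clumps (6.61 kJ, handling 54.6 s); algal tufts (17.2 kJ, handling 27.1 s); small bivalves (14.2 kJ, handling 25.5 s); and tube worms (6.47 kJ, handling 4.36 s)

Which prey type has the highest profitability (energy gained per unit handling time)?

tube worms

In descending order of E/h:
tube worms: 6.47/4.36 = 1.48 kJ/s
algal tufts: 17.2/27.1 = 0.635 kJ/s
small bivalves: 14.2/25.5 = 0.557 kJ/s
detritus clumps: 6.61/54.6 = 0.121 kJ/s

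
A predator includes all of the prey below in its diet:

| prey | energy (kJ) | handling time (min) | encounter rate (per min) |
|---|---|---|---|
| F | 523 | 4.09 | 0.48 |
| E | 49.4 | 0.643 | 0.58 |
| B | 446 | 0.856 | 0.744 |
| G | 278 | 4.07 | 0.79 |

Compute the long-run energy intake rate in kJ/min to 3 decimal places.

115.623 kJ/min

R = Σλ_iE_i / (1 + Σλ_ih_i)
Numerator: 0.48×523 + 0.58×49.4 + 0.744×446 + 0.79×278 = 831.1
Denominator: 1 + 0.48×4.09 + 0.58×0.643 + 0.744×0.856 + 0.79×4.07 = 7.188
R = 831.1/7.188 = 115.6 kJ/min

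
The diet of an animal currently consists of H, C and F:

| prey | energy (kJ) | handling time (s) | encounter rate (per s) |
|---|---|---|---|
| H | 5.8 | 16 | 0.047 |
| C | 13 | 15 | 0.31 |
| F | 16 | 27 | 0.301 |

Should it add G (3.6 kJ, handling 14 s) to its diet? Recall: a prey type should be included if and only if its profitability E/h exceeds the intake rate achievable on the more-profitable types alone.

On H, C and F alone, R = ΣλE/(1+Σλh) = 9.119/14.53 = 0.6276 kJ/s.
G: E/h = 3.6/14 = 0.2571 kJ/s.
0.2571 < 0.6276, so adding G would lower the average — exclude it.

No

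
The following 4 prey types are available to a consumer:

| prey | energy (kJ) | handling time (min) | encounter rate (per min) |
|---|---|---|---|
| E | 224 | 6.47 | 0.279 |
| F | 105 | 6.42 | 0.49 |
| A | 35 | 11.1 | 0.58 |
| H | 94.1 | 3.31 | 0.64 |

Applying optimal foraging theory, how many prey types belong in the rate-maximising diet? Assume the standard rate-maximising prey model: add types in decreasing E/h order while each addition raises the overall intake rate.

E/h in descending order: E 34.6, H 28.4, F 16.4, A 3.15 kJ/min. The optimal diet is the largest prefix of this list for which every included type satisfies E_i/h_i > R on the types above it.
Rate on top 1: 22.28. H: 28.4 > 22.28 → include.
Rate on top 2: 24.93. F: 16.4 < 24.93 → exclude; stop.
Optimal diet: E, H — 2 of 4 types.

2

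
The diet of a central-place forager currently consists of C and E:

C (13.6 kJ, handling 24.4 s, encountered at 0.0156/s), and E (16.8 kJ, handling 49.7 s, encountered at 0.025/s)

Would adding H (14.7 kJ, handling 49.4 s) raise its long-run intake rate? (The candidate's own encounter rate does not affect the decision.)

Yes

Intake rate on the current diet: R = (0.0156×13.6 + 0.025×16.8) / (1 + 0.0156×24.4 + 0.025×49.7) = 0.6322/2.623 = 0.241 kJ/s.
H: E/h = 14.7/49.4 = 0.2976 kJ/s.
0.2976 > 0.241, so adding H raises the average — include it.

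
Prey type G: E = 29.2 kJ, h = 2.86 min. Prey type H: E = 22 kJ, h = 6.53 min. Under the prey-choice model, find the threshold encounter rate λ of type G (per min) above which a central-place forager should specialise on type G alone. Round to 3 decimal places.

0.172 per min

Drop type H once their profitability E₂/h₂ falls below the rate achievable on type G alone: E₂/h₂ = λE₁/(1 + λh₁).
Solve for λ: λE₁h₂ = E₂(1 + λh₁) → λ(E₁h₂ − E₂h₁) = E₂ → λ = E₂/(E₁h₂ − E₂h₁).
λ = 22/(29.2×6.53 − 22×2.86) = 22/127.8 = 0.1722 per min.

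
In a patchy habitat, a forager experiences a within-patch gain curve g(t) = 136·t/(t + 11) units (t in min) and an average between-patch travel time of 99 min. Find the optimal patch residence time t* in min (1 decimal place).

33.0 min

Maximise g(t)/(T+t): set derivative to zero → g'(t)(T+t) = g(t).
g'(t) = 136·11/(t + 11)². Setting 136·11/(t+11)² = 136t/[(t+11)(99+t)] gives 11(99+t) = t(t+11), so t² = 11×99 = 1089.
t* = √1089 = 33 min.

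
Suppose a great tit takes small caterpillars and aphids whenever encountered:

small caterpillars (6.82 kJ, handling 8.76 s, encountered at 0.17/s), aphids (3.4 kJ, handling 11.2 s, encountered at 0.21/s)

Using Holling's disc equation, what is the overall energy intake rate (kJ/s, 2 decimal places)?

R = (0.17×6.82 + 0.21×3.4) / (1 + 0.17×8.76 + 0.21×11.2) = 1.873/4.841 = 0.387 kJ/s.

0.39 kJ/s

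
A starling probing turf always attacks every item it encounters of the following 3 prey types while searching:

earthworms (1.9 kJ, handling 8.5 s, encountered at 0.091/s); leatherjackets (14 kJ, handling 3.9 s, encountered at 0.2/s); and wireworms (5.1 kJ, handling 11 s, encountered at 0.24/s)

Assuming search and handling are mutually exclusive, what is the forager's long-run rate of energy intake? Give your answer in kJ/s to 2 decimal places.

0.81 kJ/s

Energy encountered per unit search time: 0.091×1.9 + 0.2×14 + 0.24×5.1 = 4.197 kJ/s.
Handling time per unit search time: 0.091×8.5 + 0.2×3.9 + 0.24×11 = 4.193.
Rate = 4.197/(1 + 4.193) = 0.8081 kJ/s.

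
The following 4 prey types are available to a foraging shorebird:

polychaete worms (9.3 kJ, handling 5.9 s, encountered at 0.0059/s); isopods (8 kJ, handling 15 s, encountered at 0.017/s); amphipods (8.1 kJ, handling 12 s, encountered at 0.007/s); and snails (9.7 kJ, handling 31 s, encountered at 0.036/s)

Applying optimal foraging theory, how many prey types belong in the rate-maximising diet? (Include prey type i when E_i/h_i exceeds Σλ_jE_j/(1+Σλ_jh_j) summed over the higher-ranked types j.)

Profitabilities (E/h, kJ/s): polychaete worms 1.58, amphipods 0.675, isopods 0.533, snails 0.313. Add prey in this order while the next type's profitability exceeds the intake rate on those already taken.
Rate on top 1: 0.05302. amphipods: 0.675 > 0.05302 → include.
Rate on top 2: 0.09972. isopods: 0.533 > 0.09972 → include.
Rate on top 3: 0.1802. snails: 0.313 > 0.1802 → include.
Optimal diet: polychaete worms, amphipods, isopods, snails — 4 of 4 types.

4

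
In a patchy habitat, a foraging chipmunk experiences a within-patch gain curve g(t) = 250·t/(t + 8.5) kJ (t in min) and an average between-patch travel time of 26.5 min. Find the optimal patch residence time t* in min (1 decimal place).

15.0 min

By the marginal value theorem, leave when the instantaneous gain rate g'(t) equals the habitat-wide average g(t)/(T + t).
g'(t) = 250·8.5/(t + 8.5)². Setting 250·8.5/(t+8.5)² = 250t/[(t+8.5)(26.5+t)] gives 8.5(26.5+t) = t(t+8.5), so t² = 8.5×26.5 = 225.2.
t* = √225.2 = 15.01 min.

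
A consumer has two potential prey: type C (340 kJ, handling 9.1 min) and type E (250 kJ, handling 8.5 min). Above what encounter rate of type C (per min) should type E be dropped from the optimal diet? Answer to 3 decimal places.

Drop type E once their profitability E₂/h₂ falls below the rate achievable on type C alone: E₂/h₂ = λE₁/(1 + λh₁).
Solve for λ: λE₁h₂ = E₂(1 + λh₁) → λ(E₁h₂ − E₂h₁) = E₂ → λ = E₂/(E₁h₂ − E₂h₁).
λ = 250/(340×8.5 − 250×9.1) = 250/615 = 0.4065 per min.

0.407 per min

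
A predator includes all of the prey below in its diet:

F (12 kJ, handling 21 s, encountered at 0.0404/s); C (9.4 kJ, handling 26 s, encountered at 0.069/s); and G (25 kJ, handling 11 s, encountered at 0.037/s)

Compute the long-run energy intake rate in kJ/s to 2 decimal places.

R = Σλ_iE_i / (1 + Σλ_ih_i)
Numerator: 0.0404×12 + 0.069×9.4 + 0.037×25 = 2.058
Denominator: 1 + 0.0404×21 + 0.069×26 + 0.037×11 = 4.049
R = 2.058/4.049 = 0.5083 kJ/s

0.51 kJ/s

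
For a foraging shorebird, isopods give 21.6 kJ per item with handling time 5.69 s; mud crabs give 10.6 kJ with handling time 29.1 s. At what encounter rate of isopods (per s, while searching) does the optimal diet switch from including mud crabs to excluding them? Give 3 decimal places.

0.019 per s

At the threshold, the rate on isopods alone equals the profitability of mud crabs: λ·21.6/(1 + λ·5.69) = 10.6/29.1 = 0.3643.
Rearranging, λ(21.6 − 0.3643×5.69) = 0.3643, so λ = 0.3643/19.53 = 0.01865 per s.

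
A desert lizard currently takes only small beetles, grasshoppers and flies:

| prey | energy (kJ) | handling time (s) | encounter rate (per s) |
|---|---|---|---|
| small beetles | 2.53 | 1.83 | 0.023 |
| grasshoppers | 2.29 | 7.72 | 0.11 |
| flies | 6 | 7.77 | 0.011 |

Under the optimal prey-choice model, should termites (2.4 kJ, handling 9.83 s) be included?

Yes

Intake rate on the current diet: R = (0.023×2.53 + 0.11×2.29 + 0.011×6) / (1 + 0.023×1.83 + 0.11×7.72 + 0.011×7.77) = 0.3761/1.977 = 0.1903 kJ/s.
Profitability of termites: 2.4/9.83 = 0.2442 kJ/s.
Since 0.2442 > R, including termites increases the long-run rate.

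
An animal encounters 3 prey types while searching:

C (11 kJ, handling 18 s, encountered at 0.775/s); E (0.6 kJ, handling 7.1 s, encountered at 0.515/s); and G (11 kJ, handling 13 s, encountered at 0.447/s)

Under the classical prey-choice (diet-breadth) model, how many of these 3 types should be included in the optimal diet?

1

Profitabilities (E/h, kJ/s): G 0.846, C 0.611, E 0.0845. Add prey in this order while the next type's profitability exceeds the intake rate on those already taken.
Rate on top 1: 0.7219. C: 0.611 < 0.7219 → exclude; stop.
Optimal diet: G — 1 of 3 types.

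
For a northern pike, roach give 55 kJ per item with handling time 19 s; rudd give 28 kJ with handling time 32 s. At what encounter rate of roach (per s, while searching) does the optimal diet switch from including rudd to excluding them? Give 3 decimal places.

The zero-one rule: include rudd iff E₂/h₂ > λE₁/(1+λh₁). Equality gives the switch point.
λE₁h₂ = E₂ + λE₂h₁ ⇒ λ = E₂/(E₁h₂ − E₂h₁) = 28/(1760 − 532) = 0.0228 per s.

0.023 per s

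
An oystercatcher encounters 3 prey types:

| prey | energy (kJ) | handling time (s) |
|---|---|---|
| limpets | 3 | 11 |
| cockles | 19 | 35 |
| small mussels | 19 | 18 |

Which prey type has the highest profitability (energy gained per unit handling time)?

small mussels

In descending order of E/h:
small mussels: 19/18 = 1.06 kJ/s
cockles: 19/35 = 0.543 kJ/s
limpets: 3/11 = 0.273 kJ/s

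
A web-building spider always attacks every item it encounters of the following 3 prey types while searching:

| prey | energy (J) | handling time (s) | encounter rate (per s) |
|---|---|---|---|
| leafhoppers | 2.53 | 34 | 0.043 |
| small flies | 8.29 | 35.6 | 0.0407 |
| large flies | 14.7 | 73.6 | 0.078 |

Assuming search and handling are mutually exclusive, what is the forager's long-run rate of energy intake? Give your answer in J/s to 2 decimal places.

R = (0.043×2.53 + 0.0407×8.29 + 0.078×14.7) / (1 + 0.043×34 + 0.0407×35.6 + 0.078×73.6) = 1.593/9.652 = 0.165 J/s.

0.17 J/s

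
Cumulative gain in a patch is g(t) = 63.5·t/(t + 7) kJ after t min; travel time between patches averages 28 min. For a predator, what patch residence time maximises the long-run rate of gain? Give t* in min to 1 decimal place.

14.0 min

Maximise g(t)/(T+t): set derivative to zero → g'(t)(T+t) = g(t).
g'(t) = 63.5·7/(t + 7)². Setting 63.5·7/(t+7)² = 63.5t/[(t+7)(28+t)] gives 7(28+t) = t(t+7), so t² = 7×28 = 196.
t* = √196 = 14 min.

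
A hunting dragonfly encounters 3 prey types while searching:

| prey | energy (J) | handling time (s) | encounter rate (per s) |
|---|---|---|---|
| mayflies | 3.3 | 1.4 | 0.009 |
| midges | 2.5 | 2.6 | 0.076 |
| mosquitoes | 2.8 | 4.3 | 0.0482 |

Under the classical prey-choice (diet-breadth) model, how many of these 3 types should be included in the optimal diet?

Rank by E/h (J/s): mayflies 2.36, midges 0.962, mosquitoes 0.651. Include each in turn until the next type's E/h falls below the running intake rate.
Rate on top 1: 0.02933. midges: 0.962 > 0.02933 → include.
Rate on top 2: 0.1815. mosquitoes: 0.651 > 0.1815 → include.
Optimal diet: mayflies, midges, mosquitoes — 3 of 3 types.

3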